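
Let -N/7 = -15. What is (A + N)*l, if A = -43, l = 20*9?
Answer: 11160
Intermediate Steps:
N = 105 (N = -7*(-15) = 105)
l = 180
(A + N)*l = (-43 + 105)*180 = 62*180 = 11160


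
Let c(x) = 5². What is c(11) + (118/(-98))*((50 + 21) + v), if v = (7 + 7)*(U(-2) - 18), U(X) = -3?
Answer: 14382/49 ≈ 293.51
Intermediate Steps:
c(x) = 25
v = -294 (v = (7 + 7)*(-3 - 18) = 14*(-21) = -294)
c(11) + (118/(-98))*((50 + 21) + v) = 25 + (118/(-98))*((50 + 21) - 294) = 25 + (118*(-1/98))*(71 - 294) = 25 - 59/49*(-223) = 25 + 13157/49 = 14382/49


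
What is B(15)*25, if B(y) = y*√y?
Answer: 375*√15 ≈ 1452.4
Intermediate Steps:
B(y) = y^(3/2)
B(15)*25 = 15^(3/2)*25 = (15*√15)*25 = 375*√15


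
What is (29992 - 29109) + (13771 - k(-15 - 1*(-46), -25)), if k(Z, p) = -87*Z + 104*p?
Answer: 19951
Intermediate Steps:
(29992 - 29109) + (13771 - k(-15 - 1*(-46), -25)) = (29992 - 29109) + (13771 - (-87*(-15 - 1*(-46)) + 104*(-25))) = 883 + (13771 - (-87*(-15 + 46) - 2600)) = 883 + (13771 - (-87*31 - 2600)) = 883 + (13771 - (-2697 - 2600)) = 883 + (13771 - 1*(-5297)) = 883 + (13771 + 5297) = 883 + 19068 = 19951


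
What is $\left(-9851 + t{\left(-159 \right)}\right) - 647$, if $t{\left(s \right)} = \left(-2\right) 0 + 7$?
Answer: $-10491$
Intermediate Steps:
$t{\left(s \right)} = 7$ ($t{\left(s \right)} = 0 + 7 = 7$)
$\left(-9851 + t{\left(-159 \right)}\right) - 647 = \left(-9851 + 7\right) - 647 = -9844 - 647 = -10491$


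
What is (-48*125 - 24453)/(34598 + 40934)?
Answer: -30453/75532 ≈ -0.40318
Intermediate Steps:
(-48*125 - 24453)/(34598 + 40934) = (-6000 - 24453)/75532 = -30453*1/75532 = -30453/75532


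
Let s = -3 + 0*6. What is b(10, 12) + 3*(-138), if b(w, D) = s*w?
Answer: -444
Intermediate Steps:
s = -3 (s = -3 + 0 = -3)
b(w, D) = -3*w
b(10, 12) + 3*(-138) = -3*10 + 3*(-138) = -30 - 414 = -444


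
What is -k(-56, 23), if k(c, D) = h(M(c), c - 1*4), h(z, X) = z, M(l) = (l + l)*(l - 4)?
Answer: -6720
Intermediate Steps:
M(l) = 2*l*(-4 + l) (M(l) = (2*l)*(-4 + l) = 2*l*(-4 + l))
k(c, D) = 2*c*(-4 + c)
-k(-56, 23) = -2*(-56)*(-4 - 56) = -2*(-56)*(-60) = -1*6720 = -6720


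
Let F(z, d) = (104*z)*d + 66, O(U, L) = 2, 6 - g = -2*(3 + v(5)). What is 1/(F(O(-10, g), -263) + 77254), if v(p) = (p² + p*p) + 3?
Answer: 1/22616 ≈ 4.4216e-5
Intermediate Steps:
v(p) = 3 + 2*p² (v(p) = (p² + p²) + 3 = 2*p² + 3 = 3 + 2*p²)
g = 118 (g = 6 - (-2)*(3 + (3 + 2*5²)) = 6 - (-2)*(3 + (3 + 2*25)) = 6 - (-2)*(3 + (3 + 50)) = 6 - (-2)*(3 + 53) = 6 - (-2)*56 = 6 - 1*(-112) = 6 + 112 = 118)
F(z, d) = 66 + 104*d*z (F(z, d) = 104*d*z + 66 = 66 + 104*d*z)
1/(F(O(-10, g), -263) + 77254) = 1/((66 + 104*(-263)*2) + 77254) = 1/((66 - 54704) + 77254) = 1/(-54638 + 77254) = 1/22616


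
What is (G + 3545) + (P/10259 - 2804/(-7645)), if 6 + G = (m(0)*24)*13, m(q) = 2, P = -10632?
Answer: 326451803561/78430055 ≈ 4162.3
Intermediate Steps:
G = 618 (G = -6 + (2*24)*13 = -6 + 48*13 = -6 + 624 = 618)
(G + 3545) + (P/10259 - 2804/(-7645)) = (618 + 3545) + (-10632/10259 - 2804/(-7645)) = 4163 + (-10632*1/10259 - 2804*(-1/7645)) = 4163 + (-10632/10259 + 2804/7645) = 4163 - 52515404/78430055 = 326451803561/78430055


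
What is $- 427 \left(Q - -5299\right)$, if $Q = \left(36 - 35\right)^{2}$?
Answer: $-2263100$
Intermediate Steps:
$Q = 1$ ($Q = 1^{2} = 1$)
$- 427 \left(Q - -5299\right) = - 427 \left(1 - -5299\right) = - 427 \left(1 + 5299\right) = \left(-427\right) 5300 = -2263100$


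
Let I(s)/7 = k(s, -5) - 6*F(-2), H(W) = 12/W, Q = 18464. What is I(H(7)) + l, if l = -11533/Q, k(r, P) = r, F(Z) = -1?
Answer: 985523/18464 ≈ 53.375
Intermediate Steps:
l = -11533/18464 ≈ -0.62462
I(s) = 42 + 7*s (I(s) = 7*(s - 6*(-1)) = 7*(s + 6) = 7*(6 + s) = 42 + 7*s)
I(H(7)) + l = (42 + 7*(12/7)) - 11533/18464 = (42 + 12) - 11533/18464 = 54 - 11533/18464 = 985523/18464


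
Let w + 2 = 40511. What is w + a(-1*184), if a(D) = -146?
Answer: 40363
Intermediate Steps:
w = 40509 (w = -2 + 40511 = 40509)
w + a(-1*184) = 40509 - 146 = 40363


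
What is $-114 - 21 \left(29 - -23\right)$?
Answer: $-1206$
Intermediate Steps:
$-114 - 21 \left(29 - -23\right) = -114 - 21 \left(29 + 23\right) = -114 - 1092 = -1206$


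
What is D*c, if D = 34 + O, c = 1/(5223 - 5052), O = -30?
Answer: 4/171 ≈ 0.023392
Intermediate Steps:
c = 1/171 ≈ 0.0058480
D = 4 (D = 34 - 30 = 4)
D*c = 4*(1/171) = 4/171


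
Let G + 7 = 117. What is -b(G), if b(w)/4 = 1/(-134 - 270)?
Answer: 1/101 ≈ 0.0099010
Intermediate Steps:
G = 110 (G = -7 + 117 = 110)
b(w) = -1/101 (b(w) = 4/(-134 - 270) = 4/(-404) = 4*(-1/404) = -1/101)
-b(G) = -1*(-1/101) = 1/101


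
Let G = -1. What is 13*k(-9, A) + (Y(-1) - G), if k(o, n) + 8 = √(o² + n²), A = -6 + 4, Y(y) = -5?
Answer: -108 + 13*√85 ≈ 11.854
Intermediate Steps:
A = -2
k(o, n) = -8 + √(n² + o²) (k(o, n) = -8 + √(o² + n²) = -8 + √(n² + o²))
13*k(-9, A) + (Y(-1) - G) = 13*(-8 + √((-2)² + (-9)²)) + (-5 - 1*(-1)) = 13*(-8 + √(4 + 81)) + (-5 + 1) = 13*(-8 + √85) - 4 = (-104 + 13*√85) - 4 = -108 + 13*√85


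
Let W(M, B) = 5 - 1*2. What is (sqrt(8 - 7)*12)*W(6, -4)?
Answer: 36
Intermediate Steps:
W(M, B) = 3 (W(M, B) = 5 - 2 = 3)
(sqrt(8 - 7)*12)*W(6, -4) = (sqrt(8 - 7)*12)*3 = (sqrt(1)*12)*3 = (1*12)*3 = 12*3 = 36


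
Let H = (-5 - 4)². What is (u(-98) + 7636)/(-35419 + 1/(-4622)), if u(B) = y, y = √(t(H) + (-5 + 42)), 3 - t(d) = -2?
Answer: -35293592/163706619 - 4622*√42/163706619 ≈ -0.21577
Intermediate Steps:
H = 81 (H = (-9)² = 81)
t(d) = 5 (t(d) = 3 - 1*(-2) = 3 + 2 = 5)
y = √42 (y = √(5 + (-5 + 42)) = √(5 + 37) = √42 ≈ 6.4807)
u(B) = √42
(u(-98) + 7636)/(-35419 + 1/(-4622)) = (√42 + 7636)/(-35419 + 1/(-4622)) = (7636 + √42)/(-35419 - 1/4622) = (7636 + √42)/(-163706619/4622) = (7636 + √42)*(-4622/163706619) = -35293592/163706619 - 4622*√42/163706619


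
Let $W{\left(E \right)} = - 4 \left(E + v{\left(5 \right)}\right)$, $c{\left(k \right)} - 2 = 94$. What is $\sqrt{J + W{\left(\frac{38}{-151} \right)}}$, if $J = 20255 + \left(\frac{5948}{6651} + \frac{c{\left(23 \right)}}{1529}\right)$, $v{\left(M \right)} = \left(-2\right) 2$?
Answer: $\frac{\sqrt{5311503776592152025755}}{511858743} \approx 142.38$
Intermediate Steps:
$v{\left(M \right)} = -4$
$c{\left(k \right)} = 96$ ($c{\left(k \right)} = 2 + 94 = 96$)
$W{\left(E \right)} = 16 - 4 E$ ($W{\left(E \right)} = - 4 \left(E - 4\right) = - 4 \left(-4 + E\right) = 16 - 4 E$)
$J = \frac{205990504633}{10169379}$ ($J = 20255 + \left(\frac{5948}{6651} + \frac{96}{1529}\right) = 20255 + \frac{9732988}{10169379} = \frac{205990504633}{10169379} \approx 20256.0$)
$\sqrt{J + W{\left(\frac{38}{-151} \right)}} = \sqrt{\frac{205990504633}{10169379} + \left(16 - 4 \frac{38}{-151}\right)} = \sqrt{\frac{205990504633}{10169379} + \left(16 - 4 \cdot 38 \left(- \frac{1}{151}\right)\right)} = \sqrt{\frac{205990504633}{10169379} + \left(16 - - \frac{152}{151}\right)} = \sqrt{\frac{205990504633}{10169379} + \left(16 + \frac{152}{151}\right)} = \sqrt{\frac{205990504633}{10169379} + \frac{2568}{151}} = \sqrt{\frac{31130681164855}{1535576229}} = \frac{\sqrt{5311503776592152025755}}{511858743}$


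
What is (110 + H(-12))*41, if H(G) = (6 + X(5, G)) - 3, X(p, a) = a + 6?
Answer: 4387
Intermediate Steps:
X(p, a) = 6 + a
H(G) = 9 + G (H(G) = (6 + (6 + G)) - 3 = (12 + G) - 3 = 9 + G)
(110 + H(-12))*41 = (110 + (9 - 12))*41 = (110 - 3)*41 = 107*41 = 4387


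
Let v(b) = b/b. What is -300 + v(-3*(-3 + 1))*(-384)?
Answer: -684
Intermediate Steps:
v(b) = 1
-300 + v(-3*(-3 + 1))*(-384) = -300 + 1*(-384) = -300 - 384 = -684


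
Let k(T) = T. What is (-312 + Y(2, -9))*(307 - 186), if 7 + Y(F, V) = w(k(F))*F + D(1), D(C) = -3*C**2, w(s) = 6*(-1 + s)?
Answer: -37510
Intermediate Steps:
w(s) = -6 + 6*s
Y(F, V) = -10 + F*(-6 + 6*F) (Y(F, V) = -7 + ((-6 + 6*F)*F - 3*1**2) = -7 + (F*(-6 + 6*F) - 3*1) = -7 + (F*(-6 + 6*F) - 3) = -7 + (-3 + F*(-6 + 6*F)) = -10 + F*(-6 + 6*F))
(-312 + Y(2, -9))*(307 - 186) = (-312 + (-10 + 6*2*(-1 + 2)))*(307 - 186) = (-312 + (-10 + 6*2*1))*121 = (-312 + (-10 + 12))*121 = (-312 + 2)*121 = -310*121 = -37510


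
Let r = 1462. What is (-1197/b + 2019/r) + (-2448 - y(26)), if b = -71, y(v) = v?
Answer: -254912785/103802 ≈ -2455.8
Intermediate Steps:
(-1197/b + 2019/r) + (-2448 - y(26)) = (-1197/(-71) + 2019/1462) + (-2448 - 1*26) = (-1197*(-1/71) + 2019*(1/1462)) + (-2448 - 26) = (1197/71 + 2019/1462) - 2474 = 1893363/103802 - 2474 = -254912785/103802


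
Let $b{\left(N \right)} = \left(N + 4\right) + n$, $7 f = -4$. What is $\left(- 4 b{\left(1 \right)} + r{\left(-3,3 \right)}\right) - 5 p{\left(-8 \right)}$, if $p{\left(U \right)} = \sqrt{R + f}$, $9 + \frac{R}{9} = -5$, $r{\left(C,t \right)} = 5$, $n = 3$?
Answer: $-27 - \frac{5 i \sqrt{6202}}{7} \approx -27.0 - 56.252 i$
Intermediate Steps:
$f = - \frac{4}{7}$ ($f = \frac{1}{7} \left(-4\right) = - \frac{4}{7} \approx -0.57143$)
$b{\left(N \right)} = 7 + N$ ($b{\left(N \right)} = \left(N + 4\right) + 3 = \left(4 + N\right) + 3 = 7 + N$)
$R = -126$ ($R = -81 + 9 \left(-5\right) = -81 - 45 = -126$)
$p{\left(U \right)} = \frac{i \sqrt{6202}}{7}$ ($p{\left(U \right)} = \sqrt{-126 - \frac{4}{7}} = \sqrt{- \frac{886}{7}} = \frac{i \sqrt{6202}}{7}$)
$\left(- 4 b{\left(1 \right)} + r{\left(-3,3 \right)}\right) - 5 p{\left(-8 \right)} = \left(- 4 \left(7 + 1\right) + 5\right) - 5 \frac{i \sqrt{6202}}{7} = \left(\left(-4\right) 8 + 5\right) - \frac{5 i \sqrt{6202}}{7} = \left(-32 + 5\right) - \frac{5 i \sqrt{6202}}{7} = -27 - \frac{5 i \sqrt{6202}}{7}$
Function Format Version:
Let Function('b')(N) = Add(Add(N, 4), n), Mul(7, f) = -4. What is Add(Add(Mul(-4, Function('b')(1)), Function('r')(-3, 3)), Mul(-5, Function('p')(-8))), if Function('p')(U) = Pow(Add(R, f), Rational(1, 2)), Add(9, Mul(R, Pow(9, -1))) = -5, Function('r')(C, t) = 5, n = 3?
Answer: Add(-27, Mul(Rational(-5, 7), I, Pow(6202, Rational(1, 2)))) ≈ Add(-27.000, Mul(-56.252, I))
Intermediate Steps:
f = Rational(-4, 7) (f = Mul(Rational(1, 7), -4) = Rational(-4, 7) ≈ -0.57143)
Function('b')(N) = Add(7, N) (Function('b')(N) = Add(Add(N, 4), 3) = Add(Add(4, N), 3) = Add(7, N))
R = -126 (R = Add(-81, Mul(9, -5)) = Add(-81, -45) = -126)
Function('p')(U) = Mul(Rational(1, 7), I, Pow(6202, Rational(1, 2))) (Function('p')(U) = Pow(Add(-126, Rational(-4, 7)), Rational(1, 2)) = Pow(Rational(-886, 7), Rational(1, 2)) = Mul(Rational(1, 7), I, Pow(6202, Rational(1, 2))))
Add(Add(Mul(-4, Function('b')(1)), Function('r')(-3, 3)), Mul(-5, Function('p')(-8))) = Add(Add(Mul(-4, Add(7, 1)), 5), Mul(-5, Mul(Rational(1, 7), I, Pow(6202, Rational(1, 2))))) = Add(Add(Mul(-4, 8), 5), Mul(Rational(-5, 7), I, Pow(6202, Rational(1, 2)))) = Add(Add(-32, 5), Mul(Rational(-5, 7), I, Pow(6202, Rational(1, 2)))) = Add(-27, Mul(Rational(-5, 7), I, Pow(6202, Rational(1, 2))))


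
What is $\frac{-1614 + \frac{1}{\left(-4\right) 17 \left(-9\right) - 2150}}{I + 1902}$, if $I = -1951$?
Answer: $\frac{354619}{10766} \approx 32.939$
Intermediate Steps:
$\frac{-1614 + \frac{1}{\left(-4\right) 17 \left(-9\right) - 2150}}{I + 1902} = \frac{-1614 + \frac{1}{\left(-4\right) 17 \left(-9\right) - 2150}}{-1951 + 1902} = \frac{-1614 + \frac{1}{\left(-68\right) \left(-9\right) - 2150}}{-49} = \left(-1614 + \frac{1}{612 - 2150}\right) \left(- \frac{1}{49}\right) = \left(-1614 + \frac{1}{-1538}\right) \left(- \frac{1}{49}\right) = \left(-1614 - \frac{1}{1538}\right) \left(- \frac{1}{49}\right) = \left(- \frac{2482333}{1538}\right) \left(- \frac{1}{49}\right) = \frac{354619}{10766}$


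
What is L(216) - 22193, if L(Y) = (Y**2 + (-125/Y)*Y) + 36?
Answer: 24374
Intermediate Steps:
L(Y) = -89 + Y**2 (L(Y) = (Y**2 - 125) + 36 = (-125 + Y**2) + 36 = -89 + Y**2)
L(216) - 22193 = (-89 + 216**2) - 22193 = (-89 + 46656) - 22193 = 46567 - 22193 = 24374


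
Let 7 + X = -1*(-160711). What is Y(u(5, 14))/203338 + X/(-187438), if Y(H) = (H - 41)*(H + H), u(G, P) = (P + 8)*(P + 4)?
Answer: 5005709532/9528317011 ≈ 0.52535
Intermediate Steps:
X = 160704 (X = -7 - 1*(-160711) = -7 + 160711 = 160704)
u(G, P) = (4 + P)*(8 + P) (u(G, P) = (8 + P)*(4 + P) = (4 + P)*(8 + P))
Y(H) = 2*H*(-41 + H) (Y(H) = (-41 + H)*(2*H) = 2*H*(-41 + H))
Y(u(5, 14))/203338 + X/(-187438) = (2*(32 + 14**2 + 12*14)*(-41 + (32 + 14**2 + 12*14)))/203338 + 160704/(-187438) = (2*(32 + 196 + 168)*(-41 + (32 + 196 + 168)))*(1/203338) + 160704*(-1/187438) = (2*396*(-41 + 396))*(1/203338) - 80352/93719 = (2*396*355)*(1/203338) - 80352/93719 = 281160*(1/203338) - 80352/93719 = 140580/101669 - 80352/93719 = 5005709532/9528317011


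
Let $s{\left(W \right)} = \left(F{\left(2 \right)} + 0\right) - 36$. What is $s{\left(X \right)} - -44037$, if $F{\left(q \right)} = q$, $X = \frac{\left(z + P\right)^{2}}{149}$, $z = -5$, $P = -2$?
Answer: $44003$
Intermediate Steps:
$X = \frac{49}{149}$ ($X = \frac{\left(-5 - 2\right)^{2}}{149} = \left(-7\right)^{2} \cdot \frac{1}{149} = 49 \cdot \frac{1}{149} = \frac{49}{149} \approx 0.32886$)
$s{\left(W \right)} = -34$ ($s{\left(W \right)} = \left(2 + 0\right) - 36 = 2 - 36 = -34$)
$s{\left(X \right)} - -44037 = -34 - -44037 = -34 + 44037 = 44003$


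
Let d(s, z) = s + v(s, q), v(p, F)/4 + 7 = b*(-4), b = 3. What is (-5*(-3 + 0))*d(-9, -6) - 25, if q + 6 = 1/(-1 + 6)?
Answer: -1300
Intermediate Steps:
q = -29/5 (q = -6 + 1/(-1 + 6) = -6 + 1/5 = -6 + ⅕ = -29/5 ≈ -5.8000)
v(p, F) = -76 (v(p, F) = -28 + 4*(3*(-4)) = -28 + 4*(-12) = -28 - 48 = -76)
d(s, z) = -76 + s (d(s, z) = s - 76 = -76 + s)
(-5*(-3 + 0))*d(-9, -6) - 25 = (-5*(-3 + 0))*(-76 - 9) - 25 = -5*(-3)*(-85) - 25 = 15*(-85) - 25 = -1275 - 25 = -1300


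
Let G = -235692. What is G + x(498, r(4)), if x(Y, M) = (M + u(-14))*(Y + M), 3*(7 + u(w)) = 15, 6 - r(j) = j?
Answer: -235692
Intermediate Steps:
r(j) = 6 - j
u(w) = -2 (u(w) = -7 + (⅓)*15 = -7 + 5 = -2)
x(Y, M) = (-2 + M)*(M + Y) (x(Y, M) = (M - 2)*(Y + M) = (-2 + M)*(M + Y))
G + x(498, r(4)) = -235692 + ((6 - 1*4)² - 2*(6 - 1*4) - 2*498 + (6 - 1*4)*498) = -235692 + ((6 - 4)² - 2*(6 - 4) - 996 + (6 - 4)*498) = -235692 + (2² - 2*2 - 996 + 2*498) = -235692 + (4 - 4 - 996 + 996) = -235692 + 0 = -235692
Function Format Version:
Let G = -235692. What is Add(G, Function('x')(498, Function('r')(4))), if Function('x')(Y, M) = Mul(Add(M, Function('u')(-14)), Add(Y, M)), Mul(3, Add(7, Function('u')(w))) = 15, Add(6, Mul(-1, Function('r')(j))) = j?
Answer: -235692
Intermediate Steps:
Function('r')(j) = Add(6, Mul(-1, j))
Function('u')(w) = -2 (Function('u')(w) = Add(-7, Mul(Rational(1, 3), 15)) = Add(-7, 5) = -2)
Function('x')(Y, M) = Mul(Add(-2, M), Add(M, Y)) (Function('x')(Y, M) = Mul(Add(M, -2), Add(Y, M)) = Mul(Add(-2, M), Add(M, Y)))
Add(G, Function('x')(498, Function('r')(4))) = Add(-235692, Add(Pow(Add(6, Mul(-1, 4)), 2), Mul(-2, Add(6, Mul(-1, 4))), Mul(-2, 498), Mul(Add(6, Mul(-1, 4)), 498))) = Add(-235692, Add(Pow(Add(6, -4), 2), Mul(-2, Add(6, -4)), -996, Mul(Add(6, -4), 498))) = Add(-235692, Add(Pow(2, 2), Mul(-2, 2), -996, Mul(2, 498))) = Add(-235692, Add(4, -4, -996, 996)) = Add(-235692, 0) = -235692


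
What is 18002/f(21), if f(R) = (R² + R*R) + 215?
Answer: 18002/1097 ≈ 16.410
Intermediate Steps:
f(R) = 215 + 2*R² (f(R) = (R² + R²) + 215 = 2*R² + 215 = 215 + 2*R²)
18002/f(21) = 18002/(215 + 2*21²) = 18002/(215 + 2*441) = 18002/(215 + 882) = 18002/1097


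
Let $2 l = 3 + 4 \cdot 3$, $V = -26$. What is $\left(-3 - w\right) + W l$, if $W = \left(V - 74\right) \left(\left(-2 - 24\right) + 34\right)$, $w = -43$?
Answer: $-5960$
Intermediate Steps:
$W = -800$ ($W = \left(-26 - 74\right) \left(\left(-2 - 24\right) + 34\right) = - 100 \left(-26 + 34\right) = \left(-100\right) 8 = -800$)
$l = \frac{15}{2}$ ($l = \frac{3 + 4 \cdot 3}{2} = \frac{3 + 12}{2} = \frac{1}{2} \cdot 15 = \frac{15}{2} \approx 7.5$)
$\left(-3 - w\right) + W l = \left(-3 - -43\right) - 6000 = \left(-3 + 43\right) - 6000 = 40 - 6000 = -5960$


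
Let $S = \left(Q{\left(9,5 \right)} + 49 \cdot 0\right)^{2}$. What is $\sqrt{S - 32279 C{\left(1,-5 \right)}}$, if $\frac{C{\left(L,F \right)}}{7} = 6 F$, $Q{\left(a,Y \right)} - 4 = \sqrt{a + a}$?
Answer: $2 \sqrt{1694656 + 6 \sqrt{2}} \approx 2603.6$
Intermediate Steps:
$Q{\left(a,Y \right)} = 4 + \sqrt{2} \sqrt{a}$ ($Q{\left(a,Y \right)} = 4 + \sqrt{a + a} = 4 + \sqrt{2 a} = 4 + \sqrt{2} \sqrt{a}$)
$C{\left(L,F \right)} = 42 F$ ($C{\left(L,F \right)} = 7 \cdot 6 F = 42 F$)
$S = \left(4 + 3 \sqrt{2}\right)^{2}$ ($S = \left(\left(4 + \sqrt{2} \sqrt{9}\right) + 49 \cdot 0\right)^{2} = \left(\left(4 + \sqrt{2} \cdot 3\right) + 0\right)^{2} = \left(\left(4 + 3 \sqrt{2}\right) + 0\right)^{2} = \left(4 + 3 \sqrt{2}\right)^{2} \approx 67.941$)
$\sqrt{S - 32279 C{\left(1,-5 \right)}} = \sqrt{\left(34 + 24 \sqrt{2}\right) - 32279 \cdot 42 \left(-5\right)} = \sqrt{\left(34 + 24 \sqrt{2}\right) - -6778590} = \sqrt{\left(34 + 24 \sqrt{2}\right) + 6778590} = \sqrt{6778624 + 24 \sqrt{2}}$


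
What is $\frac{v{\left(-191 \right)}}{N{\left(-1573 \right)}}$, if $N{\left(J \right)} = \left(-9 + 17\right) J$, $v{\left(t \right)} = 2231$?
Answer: $- \frac{2231}{12584} \approx -0.17729$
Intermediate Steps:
$N{\left(J \right)} = 8 J$
$\frac{v{\left(-191 \right)}}{N{\left(-1573 \right)}} = \frac{2231}{8 \left(-1573\right)} = \frac{2231}{-12584} = 2231 \left(- \frac{1}{12584}\right) = - \frac{2231}{12584}$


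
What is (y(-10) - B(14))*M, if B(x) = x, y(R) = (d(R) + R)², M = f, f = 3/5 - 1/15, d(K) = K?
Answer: 3088/15 ≈ 205.87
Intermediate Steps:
f = 8/15 (f = 3*(⅕) - 1*1/15 = ⅗ - 1/15 = 8/15 ≈ 0.53333)
M = 8/15 ≈ 0.53333
y(R) = 4*R² (y(R) = (R + R)² = (2*R)² = 4*R²)
(y(-10) - B(14))*M = (4*(-10)² - 1*14)*(8/15) = (4*100 - 14)*(8/15) = (400 - 14)*(8/15) = 386*(8/15) = 3088/15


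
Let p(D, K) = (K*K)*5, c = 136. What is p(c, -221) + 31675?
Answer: 275880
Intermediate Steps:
p(D, K) = 5*K**2 (p(D, K) = K**2*5 = 5*K**2)
p(c, -221) + 31675 = 5*(-221)**2 + 31675 = 5*48841 + 31675 = 244205 + 31675 = 275880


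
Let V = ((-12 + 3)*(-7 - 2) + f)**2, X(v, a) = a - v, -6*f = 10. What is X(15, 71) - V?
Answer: -56140/9 ≈ -6237.8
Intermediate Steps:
f = -5/3 (f = -1/6*10 = -5/3 ≈ -1.6667)
V = 56644/9 (V = ((-12 + 3)*(-7 - 2) - 5/3)**2 = (-9*(-9) - 5/3)**2 = (81 - 5/3)**2 = (238/3)**2 = 56644/9 ≈ 6293.8)
X(15, 71) - V = (71 - 1*15) - 1*56644/9 = (71 - 15) - 56644/9 = 56 - 56644/9 = -56140/9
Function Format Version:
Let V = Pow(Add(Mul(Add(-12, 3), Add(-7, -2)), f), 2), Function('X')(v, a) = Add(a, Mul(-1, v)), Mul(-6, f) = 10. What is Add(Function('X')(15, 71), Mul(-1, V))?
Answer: Rational(-56140, 9) ≈ -6237.8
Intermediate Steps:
f = Rational(-5, 3) (f = Mul(Rational(-1, 6), 10) = Rational(-5, 3) ≈ -1.6667)
V = Rational(56644, 9) (V = Pow(Add(Mul(Add(-12, 3), Add(-7, -2)), Rational(-5, 3)), 2) = Pow(Add(Mul(-9, -9), Rational(-5, 3)), 2) = Pow(Add(81, Rational(-5, 3)), 2) = Pow(Rational(238, 3), 2) = Rational(56644, 9) ≈ 6293.8)
Add(Function('X')(15, 71), Mul(-1, V)) = Add(Add(71, Mul(-1, 15)), Mul(-1, Rational(56644, 9))) = Add(Add(71, -15), Rational(-56644, 9)) = Add(56, Rational(-56644, 9)) = Rational(-56140, 9)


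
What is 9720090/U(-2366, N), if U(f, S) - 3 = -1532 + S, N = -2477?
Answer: -4860045/2003 ≈ -2426.4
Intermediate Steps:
U(f, S) = -1529 + S (U(f, S) = 3 + (-1532 + S) = -1529 + S)
9720090/U(-2366, N) = 9720090/(-1529 - 2477) = 9720090/(-4006) = 9720090*(-1/4006) = -4860045/2003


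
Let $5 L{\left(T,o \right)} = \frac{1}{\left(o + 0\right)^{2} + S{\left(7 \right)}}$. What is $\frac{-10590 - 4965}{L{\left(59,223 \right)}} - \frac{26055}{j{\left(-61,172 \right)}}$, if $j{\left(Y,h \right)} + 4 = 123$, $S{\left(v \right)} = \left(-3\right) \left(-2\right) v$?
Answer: $- \frac{460641829530}{119} \approx -3.8709 \cdot 10^{9}$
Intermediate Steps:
$S{\left(v \right)} = 6 v$
$j{\left(Y,h \right)} = 119$ ($j{\left(Y,h \right)} = -4 + 123 = 119$)
$L{\left(T,o \right)} = \frac{1}{5 \left(42 + o^{2}\right)}$ ($L{\left(T,o \right)} = \frac{1}{5 \left(\left(o + 0\right)^{2} + 6 \cdot 7\right)} = \frac{1}{5 \left(o^{2} + 42\right)} = \frac{1}{5 \left(42 + o^{2}\right)}$)
$\frac{-10590 - 4965}{L{\left(59,223 \right)}} - \frac{26055}{j{\left(-61,172 \right)}} = \frac{-10590 - 4965}{\frac{1}{5} \frac{1}{42 + 223^{2}}} - \frac{26055}{119} = - \frac{15555}{\frac{1}{5} \frac{1}{42 + 49729}} - \frac{26055}{119} = - \frac{15555}{\frac{1}{5} \cdot \frac{1}{49771}} - \frac{26055}{119} = - 15555 \frac{1}{\frac{1}{248855}} - \frac{26055}{119} = \left(-15555\right) 248855 - \frac{26055}{119} = -3870939525 - \frac{26055}{119} = - \frac{460641829530}{119}$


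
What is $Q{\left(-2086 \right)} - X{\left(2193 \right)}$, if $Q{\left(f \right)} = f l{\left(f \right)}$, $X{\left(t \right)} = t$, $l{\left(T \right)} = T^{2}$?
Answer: $-9077014249$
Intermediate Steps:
$Q{\left(f \right)} = f^{3}$ ($Q{\left(f \right)} = f f^{2} = f^{3}$)
$Q{\left(-2086 \right)} - X{\left(2193 \right)} = \left(-2086\right)^{3} - 2193 = -9077012056 - 2193 = -9077014249$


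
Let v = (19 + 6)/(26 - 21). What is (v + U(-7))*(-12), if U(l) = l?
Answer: 24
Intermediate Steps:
v = 5 (v = 25/5 = 25*(⅕) = 5)
(v + U(-7))*(-12) = (5 - 7)*(-12) = -2*(-12) = 24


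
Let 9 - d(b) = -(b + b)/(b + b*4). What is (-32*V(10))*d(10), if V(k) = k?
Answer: -3008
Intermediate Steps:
d(b) = 47/5 (d(b) = 9 - (-1)*(b + b)/(b + b*4) = 9 - (-1)*(2*b)/(b + 4*b) = 9 - (-1)*(2*b)/((5*b)) = 9 - (-1)*(2*b)*(1/(5*b)) = 9 - (-1)*2/5 = 9 - 1*(-⅖) = 9 + ⅖ = 47/5)
(-32*V(10))*d(10) = -32*10*(47/5) = -320*47/5 = -3008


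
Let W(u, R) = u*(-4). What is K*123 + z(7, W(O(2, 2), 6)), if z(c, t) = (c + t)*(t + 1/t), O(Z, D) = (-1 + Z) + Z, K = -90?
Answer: -132115/12 ≈ -11010.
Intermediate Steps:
O(Z, D) = -1 + 2*Z
W(u, R) = -4*u
K*123 + z(7, W(O(2, 2), 6)) = -90*123 + (1 + (-4*(-1 + 2*2))² + 7*(-4*(-1 + 2*2)) + 7/((-4*(-1 + 2*2)))) = -11070 + (1 + (-4*(-1 + 4))² + 7*(-4*(-1 + 4)) + 7/((-4*(-1 + 4)))) = -11070 + (1 + (-4*3)² + 7*(-4*3) + 7/((-4*3))) = -11070 + (1 + (-12)² + 7*(-12) + 7/(-12)) = -11070 + (1 + 144 - 84 + 7*(-1/12)) = -11070 + (1 + 144 - 84 - 7/12) = -11070 + 725/12 = -132115/12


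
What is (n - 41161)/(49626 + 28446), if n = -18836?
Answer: -19999/26024 ≈ -0.76848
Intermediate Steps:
(n - 41161)/(49626 + 28446) = (-18836 - 41161)/(49626 + 28446) = -59997/78072 = -59997*1/78072 = -19999/26024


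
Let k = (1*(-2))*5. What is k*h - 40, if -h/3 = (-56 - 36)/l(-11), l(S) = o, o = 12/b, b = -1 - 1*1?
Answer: 420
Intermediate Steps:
k = -10 (k = -2*5 = -10)
b = -2 (b = -1 - 1 = -2)
o = -6 (o = 12/(-2) = 12*(-1/2) = -6)
l(S) = -6
h = -46 (h = -3*(-56 - 36)/(-6) = -(-276)*(-1)/6 = -3*46/3 = -46)
k*h - 40 = -10*(-46) - 40 = 460 - 40 = 420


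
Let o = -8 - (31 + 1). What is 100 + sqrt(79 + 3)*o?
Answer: 100 - 40*sqrt(82) ≈ -262.22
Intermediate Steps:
o = -40 (o = -8 - 1*32 = -8 - 32 = -40)
100 + sqrt(79 + 3)*o = 100 + sqrt(79 + 3)*(-40) = 100 + sqrt(82)*(-40) = 100 - 40*sqrt(82)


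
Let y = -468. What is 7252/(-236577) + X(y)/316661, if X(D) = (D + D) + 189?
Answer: -2473148591/74914709397 ≈ -0.033013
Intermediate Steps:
X(D) = 189 + 2*D (X(D) = 2*D + 189 = 189 + 2*D)
7252/(-236577) + X(y)/316661 = 7252/(-236577) + (189 + 2*(-468))/316661 = 7252*(-1/236577) + (189 - 936)*(1/316661) = -7252/236577 - 747*1/316661 = -7252/236577 - 747/316661 = -2473148591/74914709397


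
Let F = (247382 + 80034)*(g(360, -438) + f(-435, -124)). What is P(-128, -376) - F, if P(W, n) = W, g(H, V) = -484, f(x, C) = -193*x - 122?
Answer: -27289796312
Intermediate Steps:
f(x, C) = -122 - 193*x
F = 27289796184 (F = (247382 + 80034)*(-484 + (-122 - 193*(-435))) = 327416*(-484 + (-122 + 83955)) = 327416*(-484 + 83833) = 327416*83349 = 27289796184)
P(-128, -376) - F = -128 - 1*27289796184 = -128 - 27289796184 = -27289796312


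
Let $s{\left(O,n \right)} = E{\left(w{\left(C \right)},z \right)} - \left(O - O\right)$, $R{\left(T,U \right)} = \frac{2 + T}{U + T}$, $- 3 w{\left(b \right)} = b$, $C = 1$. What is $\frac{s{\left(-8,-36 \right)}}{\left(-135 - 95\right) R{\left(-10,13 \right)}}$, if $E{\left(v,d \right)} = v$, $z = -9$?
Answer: $- \frac{1}{1840} \approx -0.00054348$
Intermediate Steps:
$w{\left(b \right)} = - \frac{b}{3}$
$R{\left(T,U \right)} = \frac{2 + T}{T + U}$
$s{\left(O,n \right)} = - \frac{1}{3}$ ($s{\left(O,n \right)} = \left(- \frac{1}{3}\right) 1 - \left(O - O\right) = - \frac{1}{3} - 0 = - \frac{1}{3} + 0 = - \frac{1}{3}$)
$\frac{s{\left(-8,-36 \right)}}{\left(-135 - 95\right) R{\left(-10,13 \right)}} = - \frac{1}{3 \left(-135 - 95\right) \frac{2 - 10}{-10 + 13}} = - \frac{1}{3 \left(- 230 \cdot \frac{1}{3} \left(-8\right)\right)} = - \frac{1}{3 \left(\left(-230\right) \left(- \frac{8}{3}\right)\right)} = - \frac{1}{3 \cdot \frac{1840}{3}} = \left(- \frac{1}{3}\right) \frac{3}{1840} = - \frac{1}{1840}$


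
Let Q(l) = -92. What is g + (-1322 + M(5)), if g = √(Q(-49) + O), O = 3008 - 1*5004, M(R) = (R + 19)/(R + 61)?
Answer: -14538/11 + 6*I*√58 ≈ -1321.6 + 45.695*I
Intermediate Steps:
M(R) = (19 + R)/(61 + R)
O = -1996 (O = 3008 - 5004 = -1996)
g = 6*I*√58 (g = √(-92 - 1996) = √(-2088) = 6*I*√58 ≈ 45.695*I)
g + (-1322 + M(5)) = 6*I*√58 + (-1322 + (19 + 5)/(61 + 5)) = 6*I*√58 + (-1322 + 24/66) = 6*I*√58 + (-1322 + (1/66)*24) = 6*I*√58 + (-1322 + 4/11) = 6*I*√58 - 14538/11 = -14538/11 + 6*I*√58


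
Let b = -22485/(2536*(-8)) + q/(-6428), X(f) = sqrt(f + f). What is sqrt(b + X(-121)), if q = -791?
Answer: sqrt(20450802523393 + 182693433162944*I*sqrt(2))/4075352 ≈ 2.9014 + 2.6808*I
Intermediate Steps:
X(f) = sqrt(2)*sqrt(f) (X(f) = sqrt(2*f) = sqrt(2)*sqrt(f))
b = 40145347/32602816 (b = -22485/(2536*(-8)) - 791/(-6428) = -22485/(-20288) - 791*(-1/6428) = -22485*(-1/20288) + 791/6428 = 22485/20288 + 791/6428 = 40145347/32602816 ≈ 1.2313)
sqrt(b + X(-121)) = sqrt(40145347/32602816 + sqrt(2)*sqrt(-121)) = sqrt(40145347/32602816 + sqrt(2)*(11*I)) = sqrt(40145347/32602816 + 11*I*sqrt(2))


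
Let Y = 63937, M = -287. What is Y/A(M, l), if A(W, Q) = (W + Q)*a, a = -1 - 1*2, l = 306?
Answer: -63937/57 ≈ -1121.7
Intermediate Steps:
a = -3 (a = -1 - 2 = -3)
A(W, Q) = -3*Q - 3*W (A(W, Q) = (W + Q)*(-3) = (Q + W)*(-3) = -3*Q - 3*W)
Y/A(M, l) = 63937/(-3*306 - 3*(-287)) = 63937/(-918 + 861) = 63937/(-57) = 63937*(-1/57) = -63937/57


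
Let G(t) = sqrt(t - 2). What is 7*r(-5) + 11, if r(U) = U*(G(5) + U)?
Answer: 186 - 35*sqrt(3) ≈ 125.38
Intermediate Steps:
G(t) = sqrt(-2 + t)
r(U) = U*(U + sqrt(3)) (r(U) = U*(sqrt(-2 + 5) + U) = U*(sqrt(3) + U) = U*(U + sqrt(3)))
7*r(-5) + 11 = 7*(-5*(-5 + sqrt(3))) + 11 = 7*(25 - 5*sqrt(3)) + 11 = (175 - 35*sqrt(3)) + 11 = 186 - 35*sqrt(3)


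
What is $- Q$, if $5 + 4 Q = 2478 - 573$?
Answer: $-475$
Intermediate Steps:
$Q = 475$ ($Q = - \frac{5}{4} + \frac{2478 - 573}{4} = - \frac{5}{4} + \frac{1}{4} \cdot 1905 = - \frac{5}{4} + \frac{1905}{4} = 475$)
$- Q = \left(-1\right) 475 = -475$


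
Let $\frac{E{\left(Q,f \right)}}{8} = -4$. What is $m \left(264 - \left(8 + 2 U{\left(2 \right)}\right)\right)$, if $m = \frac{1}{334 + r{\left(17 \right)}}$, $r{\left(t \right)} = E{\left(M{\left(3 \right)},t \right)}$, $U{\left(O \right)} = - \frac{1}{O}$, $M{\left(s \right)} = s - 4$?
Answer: $\frac{257}{302} \approx 0.85099$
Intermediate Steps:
$M{\left(s \right)} = -4 + s$
$E{\left(Q,f \right)} = -32$ ($E{\left(Q,f \right)} = 8 \left(-4\right) = -32$)
$r{\left(t \right)} = -32$
$m = \frac{1}{302}$ ($m = \frac{1}{334 - 32} = \frac{1}{302} \approx 0.0033113$)
$m \left(264 - \left(8 + 2 U{\left(2 \right)}\right)\right) = \frac{264 - \left(8 + 2 \left(- \frac{1}{2}\right)\right)}{302} = \frac{264 - \left(8 + 2 \left(\left(-1\right) \frac{1}{2}\right)\right)}{302} = \frac{264 - 7}{302} = \frac{1}{302} \cdot 257 = \frac{257}{302}$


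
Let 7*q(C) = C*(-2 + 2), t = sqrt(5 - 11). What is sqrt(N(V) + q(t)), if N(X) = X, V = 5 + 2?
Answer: sqrt(7) ≈ 2.6458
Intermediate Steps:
t = I*sqrt(6) (t = sqrt(-6) = I*sqrt(6) ≈ 2.4495*I)
q(C) = 0 (q(C) = (C*(-2 + 2))/7 = (C*0)/7 = (1/7)*0 = 0)
V = 7
sqrt(N(V) + q(t)) = sqrt(7 + 0) = sqrt(7)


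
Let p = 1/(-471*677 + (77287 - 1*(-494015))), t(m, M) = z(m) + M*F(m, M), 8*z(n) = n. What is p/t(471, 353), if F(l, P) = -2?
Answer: -8/1306855995 ≈ -6.1216e-9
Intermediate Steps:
z(n) = n/8
t(m, M) = -2*M + m/8 (t(m, M) = m/8 + M*(-2) = m/8 - 2*M = -2*M + m/8)
p = 1/252435 (p = 1/(-318867 + (77287 + 494015)) = 1/(-318867 + 571302) = 1/252435 ≈ 3.9614e-6)
p/t(471, 353) = 1/(252435*(-2*353 + (⅛)*471)) = 1/(252435*(-706 + 471/8)) = 1/(252435*(-5177/8)) = (1/252435)*(-8/5177) = -8/1306855995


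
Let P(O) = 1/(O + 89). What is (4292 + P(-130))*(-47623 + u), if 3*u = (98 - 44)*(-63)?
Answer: -8579818047/41 ≈ -2.0926e+8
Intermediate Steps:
P(O) = 1/(89 + O)
u = -1134 (u = ((98 - 44)*(-63))/3 = (54*(-63))/3 = (1/3)*(-3402) = -1134)
(4292 + P(-130))*(-47623 + u) = (4292 + 1/(89 - 130))*(-47623 - 1134) = (4292 + 1/(-41))*(-48757) = (4292 - 1/41)*(-48757) = (175971/41)*(-48757) = -8579818047/41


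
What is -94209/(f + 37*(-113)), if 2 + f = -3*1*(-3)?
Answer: 94209/4174 ≈ 22.570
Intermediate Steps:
f = 7 (f = -2 - 3*1*(-3) = -2 - 3*(-3) = -2 + 9 = 7)
-94209/(f + 37*(-113)) = -94209/(7 + 37*(-113)) = -94209/(7 - 4181) = -94209/(-4174) = -94209*(-1/4174) = 94209/4174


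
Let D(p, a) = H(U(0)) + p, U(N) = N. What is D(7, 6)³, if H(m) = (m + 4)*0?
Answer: 343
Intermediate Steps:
H(m) = 0 (H(m) = (4 + m)*0 = 0)
D(p, a) = p (D(p, a) = 0 + p = p)
D(7, 6)³ = 7³ = 343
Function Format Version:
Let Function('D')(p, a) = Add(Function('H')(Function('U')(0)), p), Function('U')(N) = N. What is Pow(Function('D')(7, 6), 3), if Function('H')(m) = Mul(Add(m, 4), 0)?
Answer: 343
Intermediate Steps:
Function('H')(m) = 0 (Function('H')(m) = Mul(Add(4, m), 0) = 0)
Function('D')(p, a) = p (Function('D')(p, a) = Add(0, p) = p)
Pow(Function('D')(7, 6), 3) = Pow(7, 3) = 343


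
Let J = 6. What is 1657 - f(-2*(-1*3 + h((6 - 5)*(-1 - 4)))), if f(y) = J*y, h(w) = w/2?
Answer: 1591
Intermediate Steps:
h(w) = w/2 (h(w) = w*(½) = w/2)
f(y) = 6*y
1657 - f(-2*(-1*3 + h((6 - 5)*(-1 - 4)))) = 1657 - 6*(-2*(-1*3 + ((6 - 5)*(-1 - 4))/2)) = 1657 - 6*(-2*(-3 + (1*(-5))/2)) = 1657 - 6*(-2*(-3 + (½)*(-5))) = 1657 - 6*(-2*(-3 - 5/2)) = 1657 - 6*(-2*(-11/2)) = 1657 - 6*11 = 1657 - 1*66 = 1657 - 66 = 1591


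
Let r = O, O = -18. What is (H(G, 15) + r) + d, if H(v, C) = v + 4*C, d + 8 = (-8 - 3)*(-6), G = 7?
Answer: 107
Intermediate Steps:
d = 58 (d = -8 + (-8 - 3)*(-6) = -8 - 11*(-6) = -8 + 66 = 58)
r = -18
(H(G, 15) + r) + d = ((7 + 4*15) - 18) + 58 = ((7 + 60) - 18) + 58 = (67 - 18) + 58 = 49 + 58 = 107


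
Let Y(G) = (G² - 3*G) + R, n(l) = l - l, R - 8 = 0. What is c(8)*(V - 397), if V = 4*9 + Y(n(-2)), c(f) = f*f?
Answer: -22592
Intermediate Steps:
R = 8 (R = 8 + 0 = 8)
n(l) = 0
c(f) = f²
Y(G) = 8 + G² - 3*G (Y(G) = (G² - 3*G) + 8 = 8 + G² - 3*G)
V = 44 (V = 4*9 + (8 + 0² - 3*0) = 36 + (8 + 0 + 0) = 36 + 8 = 44)
c(8)*(V - 397) = 8²*(44 - 397) = 64*(-353) = -22592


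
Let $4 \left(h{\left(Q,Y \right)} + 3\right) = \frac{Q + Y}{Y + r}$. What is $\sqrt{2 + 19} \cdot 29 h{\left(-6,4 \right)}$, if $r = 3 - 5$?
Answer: $- \frac{377 \sqrt{21}}{4} \approx -431.91$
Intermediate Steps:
$r = -2$
$h{\left(Q,Y \right)} = -3 + \frac{Q + Y}{4 \left(-2 + Y\right)}$ ($h{\left(Q,Y \right)} = -3 + \frac{\left(Q + Y\right) \frac{1}{Y - 2}}{4} = -3 + \frac{\left(Q + Y\right) \frac{1}{-2 + Y}}{4} = -3 + \frac{\frac{1}{-2 + Y} \left(Q + Y\right)}{4} = -3 + \frac{Q + Y}{4 \left(-2 + Y\right)}$)
$\sqrt{2 + 19} \cdot 29 h{\left(-6,4 \right)} = \sqrt{2 + 19} \cdot 29 \frac{24 - 6 - 44}{4 \left(-2 + 4\right)} = \sqrt{21} \cdot 29 \frac{24 - 6 - 44}{4 \cdot 2} = 29 \sqrt{21} \cdot \frac{1}{4} \cdot \frac{1}{2} \left(-26\right) = 29 \sqrt{21} \left(- \frac{13}{4}\right) = - \frac{377 \sqrt{21}}{4}$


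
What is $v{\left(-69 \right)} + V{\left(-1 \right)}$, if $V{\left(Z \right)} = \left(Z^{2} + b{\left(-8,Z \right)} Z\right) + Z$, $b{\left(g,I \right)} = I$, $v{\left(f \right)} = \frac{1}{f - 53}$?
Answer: $\frac{121}{122} \approx 0.9918$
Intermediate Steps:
$v{\left(f \right)} = \frac{1}{-53 + f}$
$V{\left(Z \right)} = Z + 2 Z^{2}$ ($V{\left(Z \right)} = \left(Z^{2} + Z Z\right) + Z = \left(Z^{2} + Z^{2}\right) + Z = 2 Z^{2} + Z = Z + 2 Z^{2}$)
$v{\left(-69 \right)} + V{\left(-1 \right)} = \frac{1}{-53 - 69} - \left(1 + 2 \left(-1\right)\right) = \frac{1}{-122} - \left(1 - 2\right) = - \frac{1}{122} - -1 = - \frac{1}{122} + 1 = \frac{121}{122}$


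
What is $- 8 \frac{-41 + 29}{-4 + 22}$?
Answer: $\frac{16}{3} \approx 5.3333$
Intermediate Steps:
$- 8 \frac{-41 + 29}{-4 + 22} = - 8 \left(- \frac{12}{18}\right) = - 8 \left(\left(-12\right) \frac{1}{18}\right) = \left(-8\right) \left(- \frac{2}{3}\right) = \frac{16}{3}$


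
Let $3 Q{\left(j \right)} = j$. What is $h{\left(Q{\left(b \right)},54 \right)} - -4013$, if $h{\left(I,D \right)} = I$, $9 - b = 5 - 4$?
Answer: $\frac{12047}{3} \approx 4015.7$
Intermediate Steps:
$b = 8$ ($b = 9 - \left(5 - 4\right) = 9 - 1 = 8$)
$Q{\left(j \right)} = \frac{j}{3}$
$h{\left(Q{\left(b \right)},54 \right)} - -4013 = \frac{1}{3} \cdot 8 - -4013 = \frac{8}{3} + 4013 = \frac{12047}{3}$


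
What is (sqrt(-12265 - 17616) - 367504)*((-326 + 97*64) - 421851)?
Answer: 152870271376 - 415969*I*sqrt(29881) ≈ 1.5287e+11 - 7.1905e+7*I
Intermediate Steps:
(sqrt(-12265 - 17616) - 367504)*((-326 + 97*64) - 421851) = (sqrt(-29881) - 367504)*((-326 + 6208) - 421851) = (I*sqrt(29881) - 367504)*(5882 - 421851) = (-367504 + I*sqrt(29881))*(-415969) = 152870271376 - 415969*I*sqrt(29881)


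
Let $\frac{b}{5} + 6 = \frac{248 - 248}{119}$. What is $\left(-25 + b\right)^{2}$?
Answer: $3025$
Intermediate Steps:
$b = -30$ ($b = -30 + 5 \frac{248 - 248}{119} = -30 + 5 \cdot 0 \cdot \frac{1}{119} = -30 + 5 \cdot 0 = -30 + 0 = -30$)
$\left(-25 + b\right)^{2} = \left(-25 - 30\right)^{2} = \left(-55\right)^{2} = 3025$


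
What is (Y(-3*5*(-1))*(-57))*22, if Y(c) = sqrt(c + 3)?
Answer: -3762*sqrt(2) ≈ -5320.3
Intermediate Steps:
Y(c) = sqrt(3 + c)
(Y(-3*5*(-1))*(-57))*22 = (sqrt(3 - 3*5*(-1))*(-57))*22 = (sqrt(3 - 15*(-1))*(-57))*22 = (sqrt(3 + 15)*(-57))*22 = (sqrt(18)*(-57))*22 = ((3*sqrt(2))*(-57))*22 = -171*sqrt(2)*22 = -3762*sqrt(2)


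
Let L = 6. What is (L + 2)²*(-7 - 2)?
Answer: -576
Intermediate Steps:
(L + 2)²*(-7 - 2) = (6 + 2)²*(-7 - 2) = 8²*(-9) = 64*(-9) = -576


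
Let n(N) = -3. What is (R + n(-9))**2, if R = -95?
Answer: 9604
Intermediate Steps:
(R + n(-9))**2 = (-95 - 3)**2 = (-98)**2 = 9604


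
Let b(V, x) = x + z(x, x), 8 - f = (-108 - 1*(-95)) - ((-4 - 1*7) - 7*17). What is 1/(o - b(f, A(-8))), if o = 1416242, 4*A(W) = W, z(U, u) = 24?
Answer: 1/1416220 ≈ 7.0611e-7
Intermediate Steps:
A(W) = W/4
f = -109 (f = 8 - ((-108 - 1*(-95)) - ((-4 - 1*7) - 7*17)) = 8 - ((-108 + 95) - ((-4 - 7) - 119)) = 8 - (-13 - (-11 - 119)) = 8 - (-13 - 1*(-130)) = 8 - (-13 + 130) = 8 - 1*117 = 8 - 117 = -109)
b(V, x) = 24 + x (b(V, x) = x + 24 = 24 + x)
1/(o - b(f, A(-8))) = 1/(1416242 - (24 + (¼)*(-8))) = 1/(1416242 - (24 - 2)) = 1/(1416242 - 1*22) = 1/(1416242 - 22) = 1/1416220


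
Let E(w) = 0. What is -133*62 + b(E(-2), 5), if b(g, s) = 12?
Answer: -8234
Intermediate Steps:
-133*62 + b(E(-2), 5) = -133*62 + 12 = -8246 + 12 = -8234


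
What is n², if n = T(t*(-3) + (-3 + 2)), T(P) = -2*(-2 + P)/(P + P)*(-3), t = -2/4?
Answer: 81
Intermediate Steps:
t = -½ (t = -2*¼ = -½ ≈ -0.50000)
T(P) = 3*(-2 + P)/P (T(P) = -2*(-2 + P)/(2*P)*(-3) = -2*(-2 + P)*1/(2*P)*(-3) = -(-2 + P)/P*(-3) = 3*(-2 + P)/P)
n = -9 (n = 3 - 6/(-½*(-3) + (-3 + 2)) = 3 - 6/(3/2 - 1) = 3 - 6/½ = 3 - 6*2 = 3 - 12 = -9)
n² = (-9)² = 81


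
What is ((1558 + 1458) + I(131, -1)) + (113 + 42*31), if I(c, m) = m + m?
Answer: 4429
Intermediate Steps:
I(c, m) = 2*m
((1558 + 1458) + I(131, -1)) + (113 + 42*31) = ((1558 + 1458) + 2*(-1)) + (113 + 42*31) = (3016 - 2) + (113 + 1302) = 3014 + 1415 = 4429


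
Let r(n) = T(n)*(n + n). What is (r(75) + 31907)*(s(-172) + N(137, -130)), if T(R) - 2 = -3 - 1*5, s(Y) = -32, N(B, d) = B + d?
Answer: -775175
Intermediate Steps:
T(R) = -6 (T(R) = 2 + (-3 - 1*5) = 2 + (-3 - 5) = 2 - 8 = -6)
r(n) = -12*n (r(n) = -6*(n + n) = -12*n)
(r(75) + 31907)*(s(-172) + N(137, -130)) = (-12*75 + 31907)*(-32 + (137 - 130)) = (-900 + 31907)*(-32 + 7) = 31007*(-25) = -775175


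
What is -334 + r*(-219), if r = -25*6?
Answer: 32516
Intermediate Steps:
r = -150
-334 + r*(-219) = -334 - 150*(-219) = -334 + 32850 = 32516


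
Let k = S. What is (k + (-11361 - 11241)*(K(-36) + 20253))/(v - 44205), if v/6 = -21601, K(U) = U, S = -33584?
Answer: 456978218/173811 ≈ 2629.2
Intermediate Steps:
k = -33584
v = -129606 (v = 6*(-21601) = -129606)
(k + (-11361 - 11241)*(K(-36) + 20253))/(v - 44205) = (-33584 + (-11361 - 11241)*(-36 + 20253))/(-129606 - 44205) = (-33584 - 22602*20217)/(-173811) = (-33584 - 456944634)*(-1/173811) = -456978218*(-1/173811) = 456978218/173811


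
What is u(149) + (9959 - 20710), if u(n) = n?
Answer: -10602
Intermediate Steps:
u(149) + (9959 - 20710) = 149 + (9959 - 20710) = 149 - 10751 = -10602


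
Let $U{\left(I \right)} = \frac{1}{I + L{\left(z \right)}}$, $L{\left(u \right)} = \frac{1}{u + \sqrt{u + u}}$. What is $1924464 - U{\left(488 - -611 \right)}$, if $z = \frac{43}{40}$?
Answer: $\frac{3690793311460395}{1917829231} + \frac{160 \sqrt{215}}{1917829231} \approx 1.9245 \cdot 10^{6}$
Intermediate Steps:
$z = \frac{43}{40}$ ($z = 43 \cdot \frac{1}{40} = \frac{43}{40} \approx 1.075$)
$L{\left(u \right)} = \frac{1}{u + \sqrt{2} \sqrt{u}}$ ($L{\left(u \right)} = \frac{1}{u + \sqrt{2 u}} = \frac{1}{u + \sqrt{2} \sqrt{u}}$)
$U{\left(I \right)} = \frac{1}{I + \frac{1}{\frac{43}{40} + \frac{\sqrt{215}}{10}}}$ ($U{\left(I \right)} = \frac{1}{I + \frac{1}{\frac{43}{40} + \sqrt{2} \sqrt{\frac{43}{40}}}} = \frac{1}{I + \frac{1}{\frac{43}{40} + \sqrt{2} \frac{\sqrt{430}}{20}}} = \frac{1}{I + \frac{1}{\frac{43}{40} + \frac{\sqrt{215}}{10}}}$)
$1924464 - U{\left(488 - -611 \right)} = 1924464 - \frac{43 + 4 \sqrt{215}}{40 + \left(488 - -611\right) \left(43 + 4 \sqrt{215}\right)} = 1924464 - \frac{43 + 4 \sqrt{215}}{40 + \left(488 + 611\right) \left(43 + 4 \sqrt{215}\right)} = 1924464 - \frac{43 + 4 \sqrt{215}}{40 + 1099 \left(43 + 4 \sqrt{215}\right)} = 1924464 - \frac{43 + 4 \sqrt{215}}{40 + \left(47257 + 4396 \sqrt{215}\right)} = 1924464 - \frac{43 + 4 \sqrt{215}}{47297 + 4396 \sqrt{215}}$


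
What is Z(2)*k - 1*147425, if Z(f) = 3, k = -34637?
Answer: -251336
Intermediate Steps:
Z(2)*k - 1*147425 = 3*(-34637) - 1*147425 = -103911 - 147425 = -251336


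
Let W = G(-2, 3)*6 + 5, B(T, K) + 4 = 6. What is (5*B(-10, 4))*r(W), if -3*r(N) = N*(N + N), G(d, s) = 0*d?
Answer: -500/3 ≈ -166.67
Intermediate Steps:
G(d, s) = 0
B(T, K) = 2 (B(T, K) = -4 + 6 = 2)
W = 5 (W = 0*6 + 5 = 0 + 5 = 5)
r(N) = -2*N²/3 (r(N) = -N*(N + N)/3 = -N*2*N/3 = -2*N²/3)
(5*B(-10, 4))*r(W) = (5*2)*(-⅔*5²) = 10*(-⅔*25) = 10*(-50/3) = -500/3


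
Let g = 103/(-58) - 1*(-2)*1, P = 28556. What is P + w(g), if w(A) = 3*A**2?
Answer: 96062891/3364 ≈ 28556.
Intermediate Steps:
g = 13/58 (g = 103*(-1/58) + 2*1 = -103/58 + 2 = 13/58 ≈ 0.22414)
P + w(g) = 28556 + 3*(13/58)**2 = 28556 + 3*(169/3364) = 28556 + 507/3364 = 96062891/3364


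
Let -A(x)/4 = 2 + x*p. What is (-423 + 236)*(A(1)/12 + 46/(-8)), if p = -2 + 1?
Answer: 13651/12 ≈ 1137.6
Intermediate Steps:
p = -1
A(x) = -8 + 4*x (A(x) = -4*(2 + x*(-1)) = -4*(2 - x) = -8 + 4*x)
(-423 + 236)*(A(1)/12 + 46/(-8)) = (-423 + 236)*((-8 + 4*1)/12 + 46/(-8)) = -187*((-8 + 4)*(1/12) + 46*(-⅛)) = -187*(-4*1/12 - 23/4) = -187*(-⅓ - 23/4) = -187*(-73/12) = 13651/12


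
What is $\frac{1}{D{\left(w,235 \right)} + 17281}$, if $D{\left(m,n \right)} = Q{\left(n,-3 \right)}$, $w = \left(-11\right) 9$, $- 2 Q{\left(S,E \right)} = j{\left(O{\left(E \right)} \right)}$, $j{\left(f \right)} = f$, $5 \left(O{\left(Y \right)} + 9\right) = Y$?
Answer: $\frac{5}{86429} \approx 5.7851 \cdot 10^{-5}$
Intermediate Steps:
$O{\left(Y \right)} = -9 + \frac{Y}{5}$
$Q{\left(S,E \right)} = \frac{9}{2} - \frac{E}{10}$ ($Q{\left(S,E \right)} = - \frac{-9 + \frac{E}{5}}{2} = \frac{9}{2} - \frac{E}{10}$)
$w = -99$
$D{\left(m,n \right)} = \frac{24}{5}$ ($D{\left(m,n \right)} = \frac{9}{2} - - \frac{3}{10} = \frac{9}{2} + \frac{3}{10} = \frac{24}{5}$)
$\frac{1}{D{\left(w,235 \right)} + 17281} = \frac{1}{\frac{24}{5} + 17281} = \frac{1}{\frac{86429}{5}} = \frac{5}{86429}$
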